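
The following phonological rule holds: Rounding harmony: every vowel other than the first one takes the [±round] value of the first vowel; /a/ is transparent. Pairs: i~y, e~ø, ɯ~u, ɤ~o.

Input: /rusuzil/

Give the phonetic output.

[rusuzyl]

/i/ harmonizes with /u/ ([+round]) → [y]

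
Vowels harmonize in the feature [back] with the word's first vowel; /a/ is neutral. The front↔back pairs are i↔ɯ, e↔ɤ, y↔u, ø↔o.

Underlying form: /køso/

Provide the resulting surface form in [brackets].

[køsø]

/o/ harmonizes with /ø/ ([-back]) → [ø]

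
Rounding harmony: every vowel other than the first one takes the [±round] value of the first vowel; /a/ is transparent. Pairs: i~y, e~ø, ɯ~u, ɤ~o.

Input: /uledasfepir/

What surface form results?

[ulødasføpyr]

/e/ harmonizes with /u/ ([+round]) → [ø]
/e/ harmonizes with /u/ ([+round]) → [ø]
/i/ harmonizes with /u/ ([+round]) → [y]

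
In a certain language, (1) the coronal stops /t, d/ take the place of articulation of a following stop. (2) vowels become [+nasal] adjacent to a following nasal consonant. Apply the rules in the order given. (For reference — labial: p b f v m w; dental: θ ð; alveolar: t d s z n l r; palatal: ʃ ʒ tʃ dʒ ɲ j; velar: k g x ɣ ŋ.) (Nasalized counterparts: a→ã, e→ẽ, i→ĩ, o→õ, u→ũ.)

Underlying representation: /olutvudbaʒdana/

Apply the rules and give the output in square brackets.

Rule 1: /d/ before /b/ (labial) → [b]
After rule 1: olutvubbaʒdana
Rule 2: /a/ before nasal /n/ → [ã]

[olutvubbaʒdãna]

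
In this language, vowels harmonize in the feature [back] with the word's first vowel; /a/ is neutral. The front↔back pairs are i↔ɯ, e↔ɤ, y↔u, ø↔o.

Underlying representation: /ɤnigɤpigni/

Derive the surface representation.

[ɤnɯgɤpɯgnɯ]

/i/ harmonizes with /ɤ/ ([+back]) → [ɯ]
/i/ harmonizes with /ɤ/ ([+back]) → [ɯ]
/i/ harmonizes with /ɤ/ ([+back]) → [ɯ]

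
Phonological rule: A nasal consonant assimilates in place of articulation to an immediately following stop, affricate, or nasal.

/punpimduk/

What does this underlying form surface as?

[pumpinduk]

/n/ before /p/ (labial) → [m]
/m/ before /d/ (alveolar) → [n]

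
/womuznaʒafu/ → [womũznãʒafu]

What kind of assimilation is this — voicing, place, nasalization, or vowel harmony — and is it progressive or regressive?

nasalization, progressive

/u/→[ũ] /a/→[ã].
Each target copies a feature from the preceding segment, so the direction is progressive.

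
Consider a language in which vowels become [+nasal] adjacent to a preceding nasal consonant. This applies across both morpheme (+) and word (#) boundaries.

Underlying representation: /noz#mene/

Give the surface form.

[nõz#mẽnẽ]

/o/ after nasal /n/ → [õ]
/e/ after nasal /m/ → [ẽ]
/e/ after nasal /n/ → [ẽ]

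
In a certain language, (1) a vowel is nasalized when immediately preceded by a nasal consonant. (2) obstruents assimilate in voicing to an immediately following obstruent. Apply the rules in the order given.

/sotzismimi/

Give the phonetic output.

Rule 1: /i/ after nasal /m/ → [ĩ]
Rule 1: /i/ after nasal /m/ → [ĩ]
After rule 1: sotzismĩmĩ
Rule 2: /t/ before /z/ (voiced) → [d]

[sodzismĩmĩ]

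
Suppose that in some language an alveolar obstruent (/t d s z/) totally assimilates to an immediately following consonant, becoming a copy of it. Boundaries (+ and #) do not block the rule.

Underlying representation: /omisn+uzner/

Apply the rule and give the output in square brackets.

[ominn+unner]

/s/ before /n/ → [n] (total assimilation)
/z/ before /n/ → [n] (total assimilation)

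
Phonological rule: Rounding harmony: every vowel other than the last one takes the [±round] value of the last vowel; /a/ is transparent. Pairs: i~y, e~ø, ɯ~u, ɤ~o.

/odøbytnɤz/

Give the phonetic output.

/o/ harmonizes with /ɤ/ ([-round]) → [ɤ]
/ø/ harmonizes with /ɤ/ ([-round]) → [e]
/y/ harmonizes with /ɤ/ ([-round]) → [i]

[ɤdebitnɤz]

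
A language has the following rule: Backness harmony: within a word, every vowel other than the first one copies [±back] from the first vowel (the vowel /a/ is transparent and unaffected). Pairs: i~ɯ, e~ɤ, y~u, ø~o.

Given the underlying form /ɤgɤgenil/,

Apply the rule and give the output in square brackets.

[ɤgɤgɤnɯl]

/e/ harmonizes with /ɤ/ ([+back]) → [ɤ]
/i/ harmonizes with /ɤ/ ([+back]) → [ɯ]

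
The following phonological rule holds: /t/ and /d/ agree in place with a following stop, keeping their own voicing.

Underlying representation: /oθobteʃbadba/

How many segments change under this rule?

1

/d/ before /b/ (labial) → [b]
1 segment changes.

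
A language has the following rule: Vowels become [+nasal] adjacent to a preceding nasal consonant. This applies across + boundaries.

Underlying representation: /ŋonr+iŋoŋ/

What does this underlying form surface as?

/o/ after nasal /ŋ/ → [õ]
/o/ after nasal /ŋ/ → [õ]

[ŋõnr+iŋõŋ]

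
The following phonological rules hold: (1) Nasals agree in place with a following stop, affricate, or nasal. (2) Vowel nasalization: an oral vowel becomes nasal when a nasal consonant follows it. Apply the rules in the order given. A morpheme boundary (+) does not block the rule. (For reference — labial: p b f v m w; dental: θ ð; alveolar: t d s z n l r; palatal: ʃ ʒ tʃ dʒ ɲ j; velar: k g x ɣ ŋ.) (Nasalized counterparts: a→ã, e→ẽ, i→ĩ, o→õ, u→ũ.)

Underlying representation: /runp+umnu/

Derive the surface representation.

Rule 1: /n/ before /p/ (labial) → [m]
Rule 1: /m/ before /n/ (alveolar) → [n]
After rule 1: rump+unnu
Rule 2: /u/ before nasal /m/ → [ũ]
Rule 2: /u/ before nasal /n/ → [ũ]

[rũmp+ũnnu]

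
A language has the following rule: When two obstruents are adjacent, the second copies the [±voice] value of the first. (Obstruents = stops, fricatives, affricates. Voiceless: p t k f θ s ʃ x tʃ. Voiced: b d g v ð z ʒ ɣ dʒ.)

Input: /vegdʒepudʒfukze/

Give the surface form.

[vegdʒepudʒvukse]

/f/ after /dʒ/ (voiced) → [v]
/z/ after /k/ (voiceless) → [s]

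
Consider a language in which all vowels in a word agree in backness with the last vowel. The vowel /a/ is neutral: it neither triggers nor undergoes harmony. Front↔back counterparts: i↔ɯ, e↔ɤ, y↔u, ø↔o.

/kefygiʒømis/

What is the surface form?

no segment meets the rule's conditions; no change.

[kefygiʒømis]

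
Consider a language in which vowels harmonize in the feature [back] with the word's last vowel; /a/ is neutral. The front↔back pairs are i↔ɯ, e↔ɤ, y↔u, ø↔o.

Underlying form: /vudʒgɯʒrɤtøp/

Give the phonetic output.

[vydʒgiʒretøp]

/u/ harmonizes with /ø/ ([-back]) → [y]
/ɯ/ harmonizes with /ø/ ([-back]) → [i]
/ɤ/ harmonizes with /ø/ ([-back]) → [e]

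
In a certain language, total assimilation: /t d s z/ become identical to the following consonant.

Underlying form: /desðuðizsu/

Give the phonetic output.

/s/ before /ð/ → [ð] (total assimilation)
/z/ before /s/ → [s] (total assimilation)

[deððuðissu]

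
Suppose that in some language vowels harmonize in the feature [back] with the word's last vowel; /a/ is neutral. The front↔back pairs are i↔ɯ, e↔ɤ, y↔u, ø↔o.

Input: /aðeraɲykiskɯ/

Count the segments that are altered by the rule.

/e/ harmonizes with /ɯ/ ([+back]) → [ɤ]
/y/ harmonizes with /ɯ/ ([+back]) → [u]
/i/ harmonizes with /ɯ/ ([+back]) → [ɯ]
3 segments change.

3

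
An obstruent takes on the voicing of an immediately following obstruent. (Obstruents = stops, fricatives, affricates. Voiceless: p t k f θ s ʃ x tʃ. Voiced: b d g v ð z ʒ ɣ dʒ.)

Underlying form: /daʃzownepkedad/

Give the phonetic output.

[daʒzownepkedad]

/ʃ/ before /z/ (voiced) → [ʒ]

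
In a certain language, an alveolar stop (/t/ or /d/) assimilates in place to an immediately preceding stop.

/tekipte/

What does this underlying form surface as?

/t/ after /p/ (labial) → [p]

[tekippe]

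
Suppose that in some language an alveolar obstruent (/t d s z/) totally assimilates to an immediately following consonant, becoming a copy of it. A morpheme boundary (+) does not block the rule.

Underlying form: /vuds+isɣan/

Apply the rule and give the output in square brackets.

[vuss+iɣɣan]

/d/ before /s/ → [s] (total assimilation)
/s/ before /ɣ/ → [ɣ] (total assimilation)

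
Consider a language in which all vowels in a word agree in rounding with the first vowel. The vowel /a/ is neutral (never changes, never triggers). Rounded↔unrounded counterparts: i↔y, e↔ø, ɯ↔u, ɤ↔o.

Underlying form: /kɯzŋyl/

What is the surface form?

/y/ harmonizes with /ɯ/ ([-round]) → [i]

[kɯzŋil]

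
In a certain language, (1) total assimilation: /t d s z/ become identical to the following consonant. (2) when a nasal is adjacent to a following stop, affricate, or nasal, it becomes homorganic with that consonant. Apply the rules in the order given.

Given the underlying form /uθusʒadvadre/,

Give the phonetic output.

Rule 1: /s/ before /ʒ/ → [ʒ] (total assimilation)
Rule 1: /d/ before /v/ → [v] (total assimilation)
Rule 1: /d/ before /r/ → [r] (total assimilation)
After rule 1: uθuʒʒavvarre
Rule 2: no segment meets the rule's conditions; no change.

[uθuʒʒavvarre]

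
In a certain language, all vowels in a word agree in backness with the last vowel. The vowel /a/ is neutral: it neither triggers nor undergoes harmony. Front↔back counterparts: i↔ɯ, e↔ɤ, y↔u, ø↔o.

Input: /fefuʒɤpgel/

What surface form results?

[fefyʒepgel]

/u/ harmonizes with /e/ ([-back]) → [y]
/ɤ/ harmonizes with /e/ ([-back]) → [e]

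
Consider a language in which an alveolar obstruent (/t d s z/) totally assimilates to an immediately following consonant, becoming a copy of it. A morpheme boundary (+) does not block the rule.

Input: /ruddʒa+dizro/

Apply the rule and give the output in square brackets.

[rudʒdʒa+dirro]

/d/ before /dʒ/ → [dʒ] (total assimilation)
/z/ before /r/ → [r] (total assimilation)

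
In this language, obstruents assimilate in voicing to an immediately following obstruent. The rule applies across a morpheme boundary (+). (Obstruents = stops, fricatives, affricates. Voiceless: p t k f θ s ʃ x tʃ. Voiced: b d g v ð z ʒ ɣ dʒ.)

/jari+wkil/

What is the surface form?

[jari+wkil]

no segment meets the rule's conditions; no change.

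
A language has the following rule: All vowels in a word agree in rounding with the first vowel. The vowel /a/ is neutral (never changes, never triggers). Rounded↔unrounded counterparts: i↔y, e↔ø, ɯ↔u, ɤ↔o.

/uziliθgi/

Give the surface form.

[uzylyθgy]

/i/ harmonizes with /u/ ([+round]) → [y]
/i/ harmonizes with /u/ ([+round]) → [y]
/i/ harmonizes with /u/ ([+round]) → [y]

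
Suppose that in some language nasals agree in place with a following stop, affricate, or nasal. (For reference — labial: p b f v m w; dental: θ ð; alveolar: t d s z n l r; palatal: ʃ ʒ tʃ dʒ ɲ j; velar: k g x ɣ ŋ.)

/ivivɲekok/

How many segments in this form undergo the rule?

0

No segment meets the rule's conditions.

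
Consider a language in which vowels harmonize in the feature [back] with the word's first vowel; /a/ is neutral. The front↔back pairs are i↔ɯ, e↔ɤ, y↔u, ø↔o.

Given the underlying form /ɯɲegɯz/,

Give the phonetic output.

/e/ harmonizes with /ɯ/ ([+back]) → [ɤ]

[ɯɲɤgɯz]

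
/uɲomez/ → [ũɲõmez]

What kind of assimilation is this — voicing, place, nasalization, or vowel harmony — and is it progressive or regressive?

nasalization, regressive

/u/→[ũ] /o/→[õ].
Each target copies a feature from the following segment, so the direction is regressive.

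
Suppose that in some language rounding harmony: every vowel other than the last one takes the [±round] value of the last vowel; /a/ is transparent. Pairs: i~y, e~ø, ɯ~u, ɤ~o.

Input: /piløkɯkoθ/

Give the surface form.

/i/ harmonizes with /o/ ([+round]) → [y]
/ɯ/ harmonizes with /o/ ([+round]) → [u]

[pyløkukoθ]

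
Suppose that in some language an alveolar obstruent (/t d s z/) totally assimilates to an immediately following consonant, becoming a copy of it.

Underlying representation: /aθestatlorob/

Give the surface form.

/s/ before /t/ → [t] (total assimilation)
/t/ before /l/ → [l] (total assimilation)

[aθettallorob]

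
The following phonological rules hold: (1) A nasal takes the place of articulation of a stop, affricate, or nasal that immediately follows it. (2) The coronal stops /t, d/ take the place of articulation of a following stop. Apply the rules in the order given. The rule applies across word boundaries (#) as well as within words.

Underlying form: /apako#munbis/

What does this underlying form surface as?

Rule 1: /n/ before /b/ (labial) → [m]
After rule 1: apako#mumbis
Rule 2: no segment meets the rule's conditions; no change.

[apako#mumbis]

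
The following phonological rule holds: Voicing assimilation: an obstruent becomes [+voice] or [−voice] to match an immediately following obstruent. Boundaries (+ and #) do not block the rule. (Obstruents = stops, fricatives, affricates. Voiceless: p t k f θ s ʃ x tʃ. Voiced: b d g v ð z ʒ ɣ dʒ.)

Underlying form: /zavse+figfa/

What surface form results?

/v/ before /s/ (voiceless) → [f]
/g/ before /f/ (voiceless) → [k]

[zafse+fikfa]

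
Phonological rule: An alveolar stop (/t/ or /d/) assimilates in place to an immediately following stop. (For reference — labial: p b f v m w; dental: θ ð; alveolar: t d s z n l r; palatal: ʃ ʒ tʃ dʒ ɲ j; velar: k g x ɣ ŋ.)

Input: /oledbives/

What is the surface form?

[olebbives]

/d/ before /b/ (labial) → [b]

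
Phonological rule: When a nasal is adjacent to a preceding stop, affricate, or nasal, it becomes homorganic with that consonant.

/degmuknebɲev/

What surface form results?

[degŋukŋebmev]

/m/ after /g/ (velar) → [ŋ]
/n/ after /k/ (velar) → [ŋ]
/ɲ/ after /b/ (labial) → [m]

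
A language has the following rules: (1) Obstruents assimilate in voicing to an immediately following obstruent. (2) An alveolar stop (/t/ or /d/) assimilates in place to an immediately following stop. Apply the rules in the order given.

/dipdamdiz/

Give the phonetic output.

Rule 1: /p/ before /d/ (voiced) → [b]
After rule 1: dibdamdiz
Rule 2: no segment meets the rule's conditions; no change.

[dibdamdiz]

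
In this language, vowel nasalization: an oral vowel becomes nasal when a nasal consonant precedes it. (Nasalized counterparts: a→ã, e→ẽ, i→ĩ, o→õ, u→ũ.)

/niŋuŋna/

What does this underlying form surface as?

[nĩŋũŋnã]

/i/ after nasal /n/ → [ĩ]
/u/ after nasal /ŋ/ → [ũ]
/a/ after nasal /n/ → [ã]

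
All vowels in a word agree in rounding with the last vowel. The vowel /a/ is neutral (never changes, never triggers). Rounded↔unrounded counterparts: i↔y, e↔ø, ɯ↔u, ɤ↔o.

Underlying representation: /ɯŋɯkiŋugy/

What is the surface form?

[uŋukyŋugy]

/ɯ/ harmonizes with /y/ ([+round]) → [u]
/ɯ/ harmonizes with /y/ ([+round]) → [u]
/i/ harmonizes with /y/ ([+round]) → [y]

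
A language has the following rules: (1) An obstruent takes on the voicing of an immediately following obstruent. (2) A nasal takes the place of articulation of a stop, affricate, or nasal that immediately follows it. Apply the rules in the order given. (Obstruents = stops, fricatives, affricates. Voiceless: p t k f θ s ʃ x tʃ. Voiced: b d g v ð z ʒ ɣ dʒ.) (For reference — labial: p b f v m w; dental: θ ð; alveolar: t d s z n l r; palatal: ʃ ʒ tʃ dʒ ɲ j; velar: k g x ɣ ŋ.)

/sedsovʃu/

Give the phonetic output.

[setsofʃu]

Rule 1: /d/ before /s/ (voiceless) → [t]
Rule 1: /v/ before /ʃ/ (voiceless) → [f]
After rule 1: setsofʃu
Rule 2: no segment meets the rule's conditions; no change.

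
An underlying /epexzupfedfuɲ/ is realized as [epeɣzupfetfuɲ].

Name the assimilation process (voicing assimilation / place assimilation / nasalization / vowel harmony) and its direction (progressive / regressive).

voicing assimilation, regressive

/x/→[ɣ] /d/→[t].
Each target copies a feature from the following segment, so the direction is regressive.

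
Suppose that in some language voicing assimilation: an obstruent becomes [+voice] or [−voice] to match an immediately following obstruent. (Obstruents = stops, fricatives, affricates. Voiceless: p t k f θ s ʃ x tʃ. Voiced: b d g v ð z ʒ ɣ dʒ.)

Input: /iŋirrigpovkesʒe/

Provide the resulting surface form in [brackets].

/g/ before /p/ (voiceless) → [k]
/v/ before /k/ (voiceless) → [f]
/s/ before /ʒ/ (voiced) → [z]

[iŋirrikpofkezʒe]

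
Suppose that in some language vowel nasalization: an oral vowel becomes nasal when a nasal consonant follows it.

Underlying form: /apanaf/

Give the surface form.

[apãnaf]

/a/ before nasal /n/ → [ã]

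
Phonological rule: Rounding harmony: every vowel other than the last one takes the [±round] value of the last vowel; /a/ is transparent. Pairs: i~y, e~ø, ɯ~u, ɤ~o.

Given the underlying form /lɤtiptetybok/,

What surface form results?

/ɤ/ harmonizes with /o/ ([+round]) → [o]
/i/ harmonizes with /o/ ([+round]) → [y]
/e/ harmonizes with /o/ ([+round]) → [ø]

[lotyptøtybok]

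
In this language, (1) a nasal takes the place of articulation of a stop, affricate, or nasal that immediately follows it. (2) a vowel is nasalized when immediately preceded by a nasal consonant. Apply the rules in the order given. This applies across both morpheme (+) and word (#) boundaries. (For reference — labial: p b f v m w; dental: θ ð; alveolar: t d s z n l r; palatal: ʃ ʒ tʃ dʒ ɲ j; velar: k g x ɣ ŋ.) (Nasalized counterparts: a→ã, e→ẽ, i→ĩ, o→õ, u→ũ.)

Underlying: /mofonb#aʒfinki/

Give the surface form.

Rule 1: /n/ before /b/ (labial) → [m]
Rule 1: /n/ before /k/ (velar) → [ŋ]
After rule 1: mofomb#aʒfiŋki
Rule 2: /o/ after nasal /m/ → [õ]

[mõfomb#aʒfiŋki]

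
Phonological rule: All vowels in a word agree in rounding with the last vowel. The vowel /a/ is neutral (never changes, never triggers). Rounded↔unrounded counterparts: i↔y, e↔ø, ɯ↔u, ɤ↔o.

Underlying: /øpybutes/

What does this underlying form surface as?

/ø/ harmonizes with /e/ ([-round]) → [e]
/y/ harmonizes with /e/ ([-round]) → [i]
/u/ harmonizes with /e/ ([-round]) → [ɯ]

[epibɯtes]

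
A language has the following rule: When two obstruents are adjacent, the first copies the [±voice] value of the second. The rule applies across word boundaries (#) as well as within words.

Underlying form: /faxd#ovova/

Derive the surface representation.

[faɣd#ovova]

/x/ before /d/ (voiced) → [ɣ]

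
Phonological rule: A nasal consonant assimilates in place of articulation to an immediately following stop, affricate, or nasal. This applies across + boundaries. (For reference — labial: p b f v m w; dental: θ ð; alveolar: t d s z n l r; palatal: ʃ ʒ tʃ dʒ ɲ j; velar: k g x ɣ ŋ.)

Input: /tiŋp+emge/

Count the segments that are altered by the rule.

2

/ŋ/ before /p/ (labial) → [m]
/m/ before /g/ (velar) → [ŋ]
2 segments change.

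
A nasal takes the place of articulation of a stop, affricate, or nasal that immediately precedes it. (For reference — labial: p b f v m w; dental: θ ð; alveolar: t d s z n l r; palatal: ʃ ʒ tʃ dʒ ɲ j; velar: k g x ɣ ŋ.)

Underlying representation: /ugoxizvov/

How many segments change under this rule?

No segment meets the rule's conditions.

0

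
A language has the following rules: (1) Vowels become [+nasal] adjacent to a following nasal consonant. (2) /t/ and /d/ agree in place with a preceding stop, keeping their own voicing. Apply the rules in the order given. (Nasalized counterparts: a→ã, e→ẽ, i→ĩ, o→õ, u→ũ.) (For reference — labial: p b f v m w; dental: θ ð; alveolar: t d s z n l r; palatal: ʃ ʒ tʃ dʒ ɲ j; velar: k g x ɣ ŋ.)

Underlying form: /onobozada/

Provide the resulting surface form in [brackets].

Rule 1: /o/ before nasal /n/ → [õ]
After rule 1: õnobozada
Rule 2: no segment meets the rule's conditions; no change.

[õnobozada]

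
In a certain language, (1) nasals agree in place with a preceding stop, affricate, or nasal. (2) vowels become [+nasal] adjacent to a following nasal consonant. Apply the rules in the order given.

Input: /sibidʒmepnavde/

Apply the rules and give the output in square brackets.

[sibidʒɲepmavde]

Rule 1: /m/ after /dʒ/ (palatal) → [ɲ]
Rule 1: /n/ after /p/ (labial) → [m]
After rule 1: sibidʒɲepmavde
Rule 2: no segment meets the rule's conditions; no change.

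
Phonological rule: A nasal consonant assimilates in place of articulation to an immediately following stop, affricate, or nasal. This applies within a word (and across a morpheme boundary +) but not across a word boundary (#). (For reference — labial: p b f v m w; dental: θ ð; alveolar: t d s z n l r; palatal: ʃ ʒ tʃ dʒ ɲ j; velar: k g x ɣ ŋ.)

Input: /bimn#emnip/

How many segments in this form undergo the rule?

/m/ before /n/ (alveolar) → [n]
/m/ before /n/ (alveolar) → [n]
2 segments change.

2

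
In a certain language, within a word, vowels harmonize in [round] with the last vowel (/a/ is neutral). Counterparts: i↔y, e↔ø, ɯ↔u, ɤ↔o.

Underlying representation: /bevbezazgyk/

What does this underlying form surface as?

/e/ harmonizes with /y/ ([+round]) → [ø]
/e/ harmonizes with /y/ ([+round]) → [ø]

[bøvbøzazgyk]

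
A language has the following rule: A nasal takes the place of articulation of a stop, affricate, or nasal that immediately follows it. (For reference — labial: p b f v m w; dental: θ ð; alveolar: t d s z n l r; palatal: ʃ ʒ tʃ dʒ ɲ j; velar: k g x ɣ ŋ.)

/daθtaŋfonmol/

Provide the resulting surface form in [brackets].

/n/ before /m/ (labial) → [m]

[daθtaŋfommol]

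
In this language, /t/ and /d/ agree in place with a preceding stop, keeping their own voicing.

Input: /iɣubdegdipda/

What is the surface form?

[iɣubbeggipba]

/d/ after /b/ (labial) → [b]
/d/ after /g/ (velar) → [g]
/d/ after /p/ (labial) → [b]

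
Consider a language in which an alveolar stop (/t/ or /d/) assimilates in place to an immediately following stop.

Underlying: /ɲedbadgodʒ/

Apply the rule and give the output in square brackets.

/d/ before /b/ (labial) → [b]
/d/ before /g/ (velar) → [g]

[ɲebbaggodʒ]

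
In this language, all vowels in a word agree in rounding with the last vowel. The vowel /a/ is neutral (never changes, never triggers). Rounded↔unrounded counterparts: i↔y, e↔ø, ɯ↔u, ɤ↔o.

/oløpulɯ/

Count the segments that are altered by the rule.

/o/ harmonizes with /ɯ/ ([-round]) → [ɤ]
/ø/ harmonizes with /ɯ/ ([-round]) → [e]
/u/ harmonizes with /ɯ/ ([-round]) → [ɯ]
3 segments change.

3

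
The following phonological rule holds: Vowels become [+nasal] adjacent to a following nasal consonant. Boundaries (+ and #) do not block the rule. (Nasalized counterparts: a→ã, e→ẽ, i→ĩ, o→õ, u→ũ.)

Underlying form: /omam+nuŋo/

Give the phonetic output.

/o/ before nasal /m/ → [õ]
/a/ before nasal /m/ → [ã]
/u/ before nasal /ŋ/ → [ũ]

[õmãm+nũŋo]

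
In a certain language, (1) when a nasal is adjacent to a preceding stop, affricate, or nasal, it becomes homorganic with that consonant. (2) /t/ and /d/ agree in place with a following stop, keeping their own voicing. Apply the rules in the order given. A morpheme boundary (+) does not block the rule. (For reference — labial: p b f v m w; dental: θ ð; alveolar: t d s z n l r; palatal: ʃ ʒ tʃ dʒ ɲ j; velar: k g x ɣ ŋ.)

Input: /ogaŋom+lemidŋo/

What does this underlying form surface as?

[ogaŋom+lemidno]

Rule 1: /ŋ/ after /d/ (alveolar) → [n]
After rule 1: ogaŋom+lemidno
Rule 2: no segment meets the rule's conditions; no change.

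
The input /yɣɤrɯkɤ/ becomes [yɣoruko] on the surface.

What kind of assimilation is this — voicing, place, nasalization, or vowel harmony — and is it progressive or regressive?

/ɤ/→[o] /ɯ/→[u] /ɤ/→[o].
Vowels agree with the first vowel, so the harmony is progressive.

vowel harmony, progressive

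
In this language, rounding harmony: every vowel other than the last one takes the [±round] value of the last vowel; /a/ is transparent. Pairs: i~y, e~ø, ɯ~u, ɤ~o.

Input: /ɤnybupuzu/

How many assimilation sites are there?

1

/ɤ/ harmonizes with /u/ ([+round]) → [o]
1 segment changes.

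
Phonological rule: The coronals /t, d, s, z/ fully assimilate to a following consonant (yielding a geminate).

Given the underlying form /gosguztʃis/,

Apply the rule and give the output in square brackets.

[goggutʃtʃis]

/s/ before /g/ → [g] (total assimilation)
/z/ before /tʃ/ → [tʃ] (total assimilation)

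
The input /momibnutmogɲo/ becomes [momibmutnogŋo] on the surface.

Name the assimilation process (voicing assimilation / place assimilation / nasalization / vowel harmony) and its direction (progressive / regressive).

place assimilation, progressive

/n/→[m] /m/→[n] /ɲ/→[ŋ].
Each target copies a feature from the preceding segment, so the direction is progressive.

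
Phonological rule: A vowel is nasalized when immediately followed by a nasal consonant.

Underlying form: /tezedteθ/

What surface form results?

no segment meets the rule's conditions; no change.

[tezedteθ]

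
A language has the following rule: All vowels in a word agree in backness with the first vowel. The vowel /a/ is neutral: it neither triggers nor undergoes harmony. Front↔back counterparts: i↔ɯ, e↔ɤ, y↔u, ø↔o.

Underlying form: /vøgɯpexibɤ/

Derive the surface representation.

/ɯ/ harmonizes with /ø/ ([-back]) → [i]
/ɤ/ harmonizes with /ø/ ([-back]) → [e]

[vøgipexibe]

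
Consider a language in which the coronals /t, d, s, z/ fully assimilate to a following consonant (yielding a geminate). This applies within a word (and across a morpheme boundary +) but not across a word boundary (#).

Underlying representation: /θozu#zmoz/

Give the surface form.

/z/ before /m/ → [m] (total assimilation)

[θozu#mmoz]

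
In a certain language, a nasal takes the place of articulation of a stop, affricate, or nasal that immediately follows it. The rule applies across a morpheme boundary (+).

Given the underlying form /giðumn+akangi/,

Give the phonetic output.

/m/ before /n/ (alveolar) → [n]
/n/ before /g/ (velar) → [ŋ]

[giðunn+akaŋgi]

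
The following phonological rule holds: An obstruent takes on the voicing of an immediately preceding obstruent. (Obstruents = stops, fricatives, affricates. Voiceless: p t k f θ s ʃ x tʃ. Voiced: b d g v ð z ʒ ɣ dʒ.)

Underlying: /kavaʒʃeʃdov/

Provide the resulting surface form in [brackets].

/ʃ/ after /ʒ/ (voiced) → [ʒ]
/d/ after /ʃ/ (voiceless) → [t]

[kavaʒʒeʃtov]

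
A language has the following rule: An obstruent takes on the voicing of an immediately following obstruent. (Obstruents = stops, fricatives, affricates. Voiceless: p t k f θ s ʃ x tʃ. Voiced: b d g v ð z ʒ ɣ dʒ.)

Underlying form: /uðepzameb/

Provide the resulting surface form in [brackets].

[uðebzameb]

/p/ before /z/ (voiced) → [b]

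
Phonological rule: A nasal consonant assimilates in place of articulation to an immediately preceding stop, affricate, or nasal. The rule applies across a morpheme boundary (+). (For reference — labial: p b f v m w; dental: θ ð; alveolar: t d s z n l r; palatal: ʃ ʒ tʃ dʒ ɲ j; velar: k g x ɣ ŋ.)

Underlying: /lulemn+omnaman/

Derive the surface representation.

/n/ after /m/ (labial) → [m]
/n/ after /m/ (labial) → [m]

[lulemm+ommaman]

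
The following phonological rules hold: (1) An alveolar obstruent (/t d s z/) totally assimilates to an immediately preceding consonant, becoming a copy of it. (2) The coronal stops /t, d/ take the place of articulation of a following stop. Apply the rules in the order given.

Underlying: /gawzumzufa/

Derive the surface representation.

Rule 1: /z/ after /w/ → [w] (total assimilation)
Rule 1: /z/ after /m/ → [m] (total assimilation)
After rule 1: gawwummufa
Rule 2: no segment meets the rule's conditions; no change.

[gawwummufa]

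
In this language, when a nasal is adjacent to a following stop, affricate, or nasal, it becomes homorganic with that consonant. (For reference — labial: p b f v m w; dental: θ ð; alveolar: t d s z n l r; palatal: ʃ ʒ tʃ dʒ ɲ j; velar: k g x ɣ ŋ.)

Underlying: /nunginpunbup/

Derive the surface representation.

[nuŋgimpumbup]

/n/ before /g/ (velar) → [ŋ]
/n/ before /p/ (labial) → [m]
/n/ before /b/ (labial) → [m]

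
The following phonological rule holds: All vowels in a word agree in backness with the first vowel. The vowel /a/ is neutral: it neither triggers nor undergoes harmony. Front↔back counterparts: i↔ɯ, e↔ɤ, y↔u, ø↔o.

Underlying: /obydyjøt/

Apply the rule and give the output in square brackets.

[obudujot]

/y/ harmonizes with /o/ ([+back]) → [u]
/y/ harmonizes with /o/ ([+back]) → [u]
/ø/ harmonizes with /o/ ([+back]) → [o]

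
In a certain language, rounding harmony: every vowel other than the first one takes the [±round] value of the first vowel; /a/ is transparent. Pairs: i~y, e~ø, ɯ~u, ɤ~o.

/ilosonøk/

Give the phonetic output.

/o/ harmonizes with /i/ ([-round]) → [ɤ]
/o/ harmonizes with /i/ ([-round]) → [ɤ]
/ø/ harmonizes with /i/ ([-round]) → [e]

[ilɤsɤnek]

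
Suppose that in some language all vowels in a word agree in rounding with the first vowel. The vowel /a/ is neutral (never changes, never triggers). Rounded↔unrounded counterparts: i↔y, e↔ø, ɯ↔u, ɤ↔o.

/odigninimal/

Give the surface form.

[odygnynymal]

/i/ harmonizes with /o/ ([+round]) → [y]
/i/ harmonizes with /o/ ([+round]) → [y]
/i/ harmonizes with /o/ ([+round]) → [y]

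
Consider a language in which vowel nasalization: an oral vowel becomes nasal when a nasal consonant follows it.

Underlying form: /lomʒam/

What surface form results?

[lõmʒãm]

/o/ before nasal /m/ → [õ]
/a/ before nasal /m/ → [ã]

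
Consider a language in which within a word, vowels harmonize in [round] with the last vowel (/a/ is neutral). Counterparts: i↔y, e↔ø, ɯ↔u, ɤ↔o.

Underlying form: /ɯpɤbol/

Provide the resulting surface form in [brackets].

[upobol]

/ɯ/ harmonizes with /o/ ([+round]) → [u]
/ɤ/ harmonizes with /o/ ([+round]) → [o]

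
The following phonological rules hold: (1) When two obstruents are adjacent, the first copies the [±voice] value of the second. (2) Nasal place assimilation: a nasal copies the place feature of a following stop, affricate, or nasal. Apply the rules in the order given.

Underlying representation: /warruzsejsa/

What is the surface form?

Rule 1: /z/ before /s/ (voiceless) → [s]
After rule 1: warrussejsa
Rule 2: no segment meets the rule's conditions; no change.

[warrussejsa]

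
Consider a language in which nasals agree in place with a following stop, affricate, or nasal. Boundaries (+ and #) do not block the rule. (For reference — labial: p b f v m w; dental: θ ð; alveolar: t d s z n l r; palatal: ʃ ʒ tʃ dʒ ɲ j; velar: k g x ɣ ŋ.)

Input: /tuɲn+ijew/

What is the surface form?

/ɲ/ before /n/ (alveolar) → [n]

[tunn+ijew]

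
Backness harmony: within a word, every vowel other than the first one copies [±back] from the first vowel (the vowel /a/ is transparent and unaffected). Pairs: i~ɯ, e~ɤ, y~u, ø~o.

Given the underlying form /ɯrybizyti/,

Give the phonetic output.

/y/ harmonizes with /ɯ/ ([+back]) → [u]
/i/ harmonizes with /ɯ/ ([+back]) → [ɯ]
/y/ harmonizes with /ɯ/ ([+back]) → [u]
/i/ harmonizes with /ɯ/ ([+back]) → [ɯ]

[ɯrubɯzutɯ]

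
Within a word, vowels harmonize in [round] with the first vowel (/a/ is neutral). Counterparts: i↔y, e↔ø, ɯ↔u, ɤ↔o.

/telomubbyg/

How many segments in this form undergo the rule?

/o/ harmonizes with /e/ ([-round]) → [ɤ]
/u/ harmonizes with /e/ ([-round]) → [ɯ]
/y/ harmonizes with /e/ ([-round]) → [i]
3 segments change.

3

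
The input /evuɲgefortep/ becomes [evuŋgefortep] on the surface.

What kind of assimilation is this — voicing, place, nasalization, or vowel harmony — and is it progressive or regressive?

place assimilation, regressive

/ɲ/→[ŋ].
Each target copies a feature from the following segment, so the direction is regressive.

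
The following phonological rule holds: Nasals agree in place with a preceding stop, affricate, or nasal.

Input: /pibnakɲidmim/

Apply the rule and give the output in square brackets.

[pibmakŋidnim]

/n/ after /b/ (labial) → [m]
/ɲ/ after /k/ (velar) → [ŋ]
/m/ after /d/ (alveolar) → [n]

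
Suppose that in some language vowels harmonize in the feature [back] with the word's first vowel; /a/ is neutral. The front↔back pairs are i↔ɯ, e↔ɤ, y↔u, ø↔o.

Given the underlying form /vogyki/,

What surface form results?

[vogukɯ]

/y/ harmonizes with /o/ ([+back]) → [u]
/i/ harmonizes with /o/ ([+back]) → [ɯ]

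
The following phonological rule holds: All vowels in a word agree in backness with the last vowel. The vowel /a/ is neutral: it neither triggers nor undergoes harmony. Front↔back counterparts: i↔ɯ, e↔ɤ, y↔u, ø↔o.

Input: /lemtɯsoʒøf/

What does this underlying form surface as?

/ɯ/ harmonizes with /ø/ ([-back]) → [i]
/o/ harmonizes with /ø/ ([-back]) → [ø]

[lemtisøʒøf]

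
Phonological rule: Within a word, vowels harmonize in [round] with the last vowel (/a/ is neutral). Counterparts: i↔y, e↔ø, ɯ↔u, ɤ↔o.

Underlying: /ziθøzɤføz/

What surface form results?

[zyθøzoføz]

/i/ harmonizes with /ø/ ([+round]) → [y]
/ɤ/ harmonizes with /ø/ ([+round]) → [o]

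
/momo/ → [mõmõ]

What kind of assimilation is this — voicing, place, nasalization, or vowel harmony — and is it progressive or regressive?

/o/→[õ] /o/→[õ].
Each target copies a feature from the preceding segment, so the direction is progressive.

nasalization, progressive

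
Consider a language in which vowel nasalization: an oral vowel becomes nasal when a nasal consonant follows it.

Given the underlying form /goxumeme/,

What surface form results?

[goxũmẽme]

/u/ before nasal /m/ → [ũ]
/e/ before nasal /m/ → [ẽ]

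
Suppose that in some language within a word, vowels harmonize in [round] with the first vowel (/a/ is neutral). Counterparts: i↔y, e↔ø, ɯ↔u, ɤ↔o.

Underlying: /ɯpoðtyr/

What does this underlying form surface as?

[ɯpɤðtir]

/o/ harmonizes with /ɯ/ ([-round]) → [ɤ]
/y/ harmonizes with /ɯ/ ([-round]) → [i]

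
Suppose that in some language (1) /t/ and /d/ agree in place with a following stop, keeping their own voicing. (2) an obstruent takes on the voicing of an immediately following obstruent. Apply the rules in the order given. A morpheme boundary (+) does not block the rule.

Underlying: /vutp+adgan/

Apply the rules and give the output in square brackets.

Rule 1: /t/ before /p/ (labial) → [p]
Rule 1: /d/ before /g/ (velar) → [g]
After rule 1: vupp+aggan
Rule 2: no segment meets the rule's conditions; no change.

[vupp+aggan]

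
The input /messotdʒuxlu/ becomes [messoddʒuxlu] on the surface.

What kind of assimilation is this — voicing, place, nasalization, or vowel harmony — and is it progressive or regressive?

voicing assimilation, regressive

/t/→[d].
Each target copies a feature from the following segment, so the direction is regressive.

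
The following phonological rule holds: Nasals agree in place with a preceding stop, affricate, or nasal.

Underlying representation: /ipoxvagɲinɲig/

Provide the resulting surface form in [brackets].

[ipoxvagŋinnig]

/ɲ/ after /g/ (velar) → [ŋ]
/ɲ/ after /n/ (alveolar) → [n]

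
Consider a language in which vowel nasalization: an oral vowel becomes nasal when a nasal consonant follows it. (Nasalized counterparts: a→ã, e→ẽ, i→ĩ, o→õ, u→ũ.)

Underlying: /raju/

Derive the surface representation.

[raju]

no segment meets the rule's conditions; no change.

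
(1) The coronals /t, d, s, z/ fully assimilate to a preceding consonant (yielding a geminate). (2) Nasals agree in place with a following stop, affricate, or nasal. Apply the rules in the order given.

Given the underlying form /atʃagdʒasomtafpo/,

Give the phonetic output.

[atʃagdʒasommafpo]

Rule 1: /t/ after /m/ → [m] (total assimilation)
After rule 1: atʃagdʒasommafpo
Rule 2: no segment meets the rule's conditions; no change.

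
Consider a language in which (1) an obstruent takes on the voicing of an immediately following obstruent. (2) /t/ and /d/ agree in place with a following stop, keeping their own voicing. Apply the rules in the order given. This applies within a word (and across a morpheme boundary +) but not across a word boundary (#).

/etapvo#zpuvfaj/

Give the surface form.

Rule 1: /p/ before /v/ (voiced) → [b]
Rule 1: /z/ before /p/ (voiceless) → [s]
Rule 1: /v/ before /f/ (voiceless) → [f]
After rule 1: etabvo#spuffaj
Rule 2: no segment meets the rule's conditions; no change.

[etabvo#spuffaj]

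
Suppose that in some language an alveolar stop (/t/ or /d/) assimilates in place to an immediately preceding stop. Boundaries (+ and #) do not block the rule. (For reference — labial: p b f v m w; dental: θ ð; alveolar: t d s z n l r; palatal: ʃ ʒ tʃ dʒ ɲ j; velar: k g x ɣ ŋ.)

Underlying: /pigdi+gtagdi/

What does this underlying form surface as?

[piggi+gkaggi]

/d/ after /g/ (velar) → [g]
/t/ after /g/ (velar) → [k]
/d/ after /g/ (velar) → [g]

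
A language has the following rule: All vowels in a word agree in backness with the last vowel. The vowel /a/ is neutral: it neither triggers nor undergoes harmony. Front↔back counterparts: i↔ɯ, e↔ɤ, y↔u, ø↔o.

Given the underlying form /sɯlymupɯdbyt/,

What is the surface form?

[silymypidbyt]

/ɯ/ harmonizes with /y/ ([-back]) → [i]
/u/ harmonizes with /y/ ([-back]) → [y]
/ɯ/ harmonizes with /y/ ([-back]) → [i]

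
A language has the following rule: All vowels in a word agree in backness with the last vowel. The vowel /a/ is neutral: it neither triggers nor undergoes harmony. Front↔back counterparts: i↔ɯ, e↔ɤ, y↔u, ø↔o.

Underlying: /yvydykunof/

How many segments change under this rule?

/y/ harmonizes with /o/ ([+back]) → [u]
/y/ harmonizes with /o/ ([+back]) → [u]
/y/ harmonizes with /o/ ([+back]) → [u]
3 segments change.

3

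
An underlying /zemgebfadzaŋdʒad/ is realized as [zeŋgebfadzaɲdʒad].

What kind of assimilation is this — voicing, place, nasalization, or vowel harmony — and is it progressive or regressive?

/m/→[ŋ] /ŋ/→[ɲ].
Each target copies a feature from the following segment, so the direction is regressive.

place assimilation, regressive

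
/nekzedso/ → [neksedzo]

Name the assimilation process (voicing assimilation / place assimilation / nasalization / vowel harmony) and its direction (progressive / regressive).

/z/→[s] /s/→[z].
Each target copies a feature from the preceding segment, so the direction is progressive.

voicing assimilation, progressive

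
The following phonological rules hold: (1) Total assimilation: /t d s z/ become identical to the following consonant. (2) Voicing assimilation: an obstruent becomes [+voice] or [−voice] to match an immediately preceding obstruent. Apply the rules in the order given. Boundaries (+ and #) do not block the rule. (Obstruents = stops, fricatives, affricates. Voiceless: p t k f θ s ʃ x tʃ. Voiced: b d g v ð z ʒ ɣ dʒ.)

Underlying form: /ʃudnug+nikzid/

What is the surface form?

Rule 1: /d/ before /n/ → [n] (total assimilation)
After rule 1: ʃunnug+nikzid
Rule 2: /z/ after /k/ (voiceless) → [s]

[ʃunnug+niksid]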